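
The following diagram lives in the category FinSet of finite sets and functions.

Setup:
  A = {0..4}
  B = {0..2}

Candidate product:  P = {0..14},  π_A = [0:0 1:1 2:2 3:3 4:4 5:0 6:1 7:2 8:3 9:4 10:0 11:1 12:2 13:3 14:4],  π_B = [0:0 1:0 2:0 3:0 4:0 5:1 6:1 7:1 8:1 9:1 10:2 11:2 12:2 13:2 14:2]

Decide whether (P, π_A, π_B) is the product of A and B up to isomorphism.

Answer: VALID PRODUCT

Derivation:
|A|·|B| = 5·3 = 15;  |P| = 15
Check the pairing map k ↦ (π_A(k), π_B(k)):
  0 : (0,0)
  1 : (1,0)
  2 : (2,0)
  3 : (3,0)
  4 : (4,0)
  5 : (0,1)
  6 : (1,1)
  7 : (2,1)
  8 : (3,1)
  9 : (4,1)
  10 : (0,2)
  11 : (1,2)
  12 : (2,2)
  13 : (3,2)
  14 : (4,2)
distinct pairs in image: 15 / 15 needed
  → bijection onto A×B; projections well-typed.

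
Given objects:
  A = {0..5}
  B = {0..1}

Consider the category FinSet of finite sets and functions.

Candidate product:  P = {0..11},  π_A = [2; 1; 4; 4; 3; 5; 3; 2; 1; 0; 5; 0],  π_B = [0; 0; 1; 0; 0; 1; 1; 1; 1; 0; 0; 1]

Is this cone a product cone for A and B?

Answer: VALID PRODUCT

Trace:
|A|·|B| = 6·2 = 12;  |P| = 12
Check the pairing map k ↦ (π_A(k), π_B(k)):
  0 : (2,0)
  1 : (1,0)
  2 : (4,1)
  3 : (4,0)
  4 : (3,0)
  5 : (5,1)
  6 : (3,1)
  7 : (2,1)
  8 : (1,1)
  9 : (0,0)
  10 : (5,0)
  11 : (0,1)
distinct pairs in image: 12 / 12 needed
  → bijection onto A×B; projections well-typed.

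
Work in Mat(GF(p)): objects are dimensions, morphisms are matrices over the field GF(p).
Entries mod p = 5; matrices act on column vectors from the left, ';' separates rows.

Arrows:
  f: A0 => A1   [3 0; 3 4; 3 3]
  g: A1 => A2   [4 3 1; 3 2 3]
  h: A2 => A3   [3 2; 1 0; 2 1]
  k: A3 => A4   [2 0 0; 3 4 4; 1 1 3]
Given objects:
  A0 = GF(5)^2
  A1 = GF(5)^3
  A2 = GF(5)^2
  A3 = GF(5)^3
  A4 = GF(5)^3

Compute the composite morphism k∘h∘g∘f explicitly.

  e0=[1,0] f=>[3,3,3] g=>[4,4] h=>[0,4,2] k=>[0,4,0]
  e1=[0,1] f=>[0,4,3] g=>[0,2] h=>[4,0,2] k=>[3,0,0]
composite: [0 3; 4 0; 0 0]

Answer: [0 3; 4 0; 0 0]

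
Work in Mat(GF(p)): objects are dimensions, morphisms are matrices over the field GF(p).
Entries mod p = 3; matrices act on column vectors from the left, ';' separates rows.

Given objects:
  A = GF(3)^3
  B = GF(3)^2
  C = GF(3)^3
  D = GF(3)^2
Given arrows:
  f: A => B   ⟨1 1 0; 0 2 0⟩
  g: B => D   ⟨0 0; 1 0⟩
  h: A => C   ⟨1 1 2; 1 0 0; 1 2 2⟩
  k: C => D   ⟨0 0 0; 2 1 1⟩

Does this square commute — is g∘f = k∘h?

Answer: COMMUTES

Trace:
Along f;g (path 1):
  e0=[1,0,0] f=>[1,0] g=>[0,1]
  e1=[0,1,0] f=>[1,2] g=>[0,1]
  e2=[0,0,1] f=>[0,0] g=>[0,0]
  composite₁ = ⟨0 0 0; 1 1 0⟩
Along h;k (path 2):
  e0=[1,0,0] h=>[1,1,1] k=>[0,1]
  e1=[0,1,0] h=>[1,0,2] k=>[0,1]
  e2=[0,0,1] h=>[2,0,2] k=>[0,0]
  composite₂ = ⟨0 0 0; 1 1 0⟩
Equal? equal; square commutes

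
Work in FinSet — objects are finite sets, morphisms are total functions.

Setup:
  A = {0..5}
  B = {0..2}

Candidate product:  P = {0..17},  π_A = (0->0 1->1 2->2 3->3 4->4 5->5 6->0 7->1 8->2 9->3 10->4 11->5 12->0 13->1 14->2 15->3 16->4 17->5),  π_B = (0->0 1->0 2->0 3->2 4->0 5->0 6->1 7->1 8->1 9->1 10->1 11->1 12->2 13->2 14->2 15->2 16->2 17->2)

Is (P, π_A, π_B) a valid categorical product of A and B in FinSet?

Answer: NOT A VALID PRODUCT — duplicate pair at indices 15,3

Derivation:
|A|·|B| = 6·3 = 18;  |P| = 18
Check the pairing map k ↦ (π_A(k), π_B(k)):
  0 -> (0,0)
  1 -> (1,0)
  2 -> (2,0)
  3 -> (3,2)
  4 -> (4,0)
  5 -> (5,0)
  6 -> (0,1)
  7 -> (1,1)
  8 -> (2,1)
  9 -> (3,1)
  10 -> (4,1)
  11 -> (5,1)
  12 -> (0,2)
  13 -> (1,2)
  14 -> (2,2)
  15 -> (3,2)  ✗ repeats pair of k=3
  16 -> (4,2)
  17 -> (5,2)
distinct pairs in image: 17 / 18 needed
  → (3,2) hit at k=3 and k=15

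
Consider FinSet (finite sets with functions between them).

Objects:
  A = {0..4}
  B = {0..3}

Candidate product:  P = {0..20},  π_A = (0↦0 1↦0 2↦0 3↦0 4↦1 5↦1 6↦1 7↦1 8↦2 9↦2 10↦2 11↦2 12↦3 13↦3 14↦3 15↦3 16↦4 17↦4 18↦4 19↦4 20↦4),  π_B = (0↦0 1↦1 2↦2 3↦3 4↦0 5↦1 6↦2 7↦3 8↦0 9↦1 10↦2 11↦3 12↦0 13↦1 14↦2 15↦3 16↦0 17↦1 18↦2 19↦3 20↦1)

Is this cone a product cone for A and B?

Answer: NOT A VALID PRODUCT — |P|=21 ≠ |A|·|B|=20

Derivation:
|A|·|B| = 5·4 = 20;  |P| = 21
  → cardinalities differ; no bijection possible.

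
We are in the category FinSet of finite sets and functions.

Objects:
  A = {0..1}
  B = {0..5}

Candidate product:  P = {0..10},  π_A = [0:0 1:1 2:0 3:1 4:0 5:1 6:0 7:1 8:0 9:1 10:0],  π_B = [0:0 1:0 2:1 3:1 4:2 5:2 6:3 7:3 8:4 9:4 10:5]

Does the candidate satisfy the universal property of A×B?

Answer: NOT A VALID PRODUCT — |P|=11 ≠ |A|·|B|=12

Derivation:
|A|·|B| = 2·6 = 12;  |P| = 11
  → cardinalities differ; no bijection possible.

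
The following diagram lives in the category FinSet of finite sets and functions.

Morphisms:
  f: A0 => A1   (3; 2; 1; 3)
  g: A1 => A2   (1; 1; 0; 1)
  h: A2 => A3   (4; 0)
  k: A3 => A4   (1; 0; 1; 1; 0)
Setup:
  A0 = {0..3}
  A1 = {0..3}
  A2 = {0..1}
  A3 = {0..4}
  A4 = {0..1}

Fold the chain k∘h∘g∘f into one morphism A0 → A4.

  0 f=>3 g=>1 h=>0 k=>1
  1 f=>2 g=>0 h=>4 k=>0
  2 f=>1 g=>1 h=>0 k=>1
  3 f=>3 g=>1 h=>0 k=>1
result: (1; 0; 1; 1)

Answer: (1; 0; 1; 1)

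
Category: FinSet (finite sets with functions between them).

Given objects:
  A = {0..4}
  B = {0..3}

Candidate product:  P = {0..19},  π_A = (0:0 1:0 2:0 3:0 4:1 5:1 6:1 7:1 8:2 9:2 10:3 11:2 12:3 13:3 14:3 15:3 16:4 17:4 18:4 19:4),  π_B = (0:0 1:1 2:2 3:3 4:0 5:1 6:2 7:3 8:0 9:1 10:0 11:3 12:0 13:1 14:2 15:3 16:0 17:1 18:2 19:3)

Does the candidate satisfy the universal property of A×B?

|A|·|B| = 5·4 = 20;  |P| = 20
Check the pairing map k ↦ (π_A(k), π_B(k)):
  0 : (0,0)
  1 : (0,1)
  2 : (0,2)
  3 : (0,3)
  4 : (1,0)
  5 : (1,1)
  6 : (1,2)
  7 : (1,3)
  8 : (2,0)
  9 : (2,1)
  10 : (3,0)
  11 : (2,3)
  12 : (3,0)  ✗ repeats pair of k=10
  13 : (3,1)
  14 : (3,2)
  15 : (3,3)
  16 : (4,0)
  17 : (4,1)
  18 : (4,2)
  19 : (4,3)
distinct pairs in image: 19 / 20 needed
  → (3,0) hit at k=10 and k=12

Answer: NOT A VALID PRODUCT — duplicate pair at indices 12,10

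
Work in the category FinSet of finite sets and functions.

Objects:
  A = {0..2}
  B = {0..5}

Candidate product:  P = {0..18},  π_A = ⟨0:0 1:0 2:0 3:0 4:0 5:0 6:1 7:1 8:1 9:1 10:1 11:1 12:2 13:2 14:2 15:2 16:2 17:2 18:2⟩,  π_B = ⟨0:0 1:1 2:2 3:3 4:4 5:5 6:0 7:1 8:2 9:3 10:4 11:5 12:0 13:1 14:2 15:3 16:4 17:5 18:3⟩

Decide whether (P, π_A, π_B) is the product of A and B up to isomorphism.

|A|·|B| = 3·6 = 18;  |P| = 19
  → cardinalities differ; no bijection possible.

Answer: NOT A VALID PRODUCT — |P|=19 ≠ |A|·|B|=18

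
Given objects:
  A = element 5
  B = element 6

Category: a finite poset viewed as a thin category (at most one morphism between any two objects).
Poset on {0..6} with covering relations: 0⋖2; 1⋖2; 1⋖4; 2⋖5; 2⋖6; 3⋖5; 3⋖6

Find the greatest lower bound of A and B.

Answer: NO MEET EXISTS

Trace:
{x : x⊑A ∧ x⊑B} = {0,1,2,3}  (A=5, B=6)
  maximal lower bounds 2 and 3 are incomparable: neither 2⊑3 nor 3⊑2
→ no greatest lower bound exists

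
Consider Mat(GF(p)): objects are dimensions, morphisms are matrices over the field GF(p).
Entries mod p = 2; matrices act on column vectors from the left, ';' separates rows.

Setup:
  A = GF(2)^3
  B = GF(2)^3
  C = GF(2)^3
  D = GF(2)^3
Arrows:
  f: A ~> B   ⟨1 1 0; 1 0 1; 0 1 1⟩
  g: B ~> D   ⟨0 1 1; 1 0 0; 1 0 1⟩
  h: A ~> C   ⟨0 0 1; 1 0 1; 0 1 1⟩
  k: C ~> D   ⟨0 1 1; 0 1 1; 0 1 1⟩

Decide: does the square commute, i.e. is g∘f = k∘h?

Path 1 = f;g:
  e0=[1,0,0] f~>[1,1,0] g~>[1,1,1]
  e1=[0,1,0] f~>[1,0,1] g~>[1,1,0]
  e2=[0,0,1] f~>[0,1,1] g~>[0,0,1]
  composite₁ = ⟨1 1 0; 1 1 0; 1 0 1⟩
Path 2 = h;k:
  e0=[1,0,0] h~>[0,1,0] k~>[1,1,1]
  e1=[0,1,0] h~>[0,0,1] k~>[1,1,1]
  e2=[0,0,1] h~>[1,1,1] k~>[0,0,0]
  composite₂ = ⟨1 1 0; 1 1 0; 1 1 0⟩
Equal? differ; not commutative

Answer: DOES NOT COMMUTE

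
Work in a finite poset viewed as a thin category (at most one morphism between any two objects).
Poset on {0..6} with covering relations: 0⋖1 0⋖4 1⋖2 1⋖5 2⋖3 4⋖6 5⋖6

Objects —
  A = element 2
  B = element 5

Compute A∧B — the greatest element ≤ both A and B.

Lower bounds of A=2 and B=5: {0,1}
  0 <= 1
  1 <= 1
glb = 1

Answer: A∧B = 1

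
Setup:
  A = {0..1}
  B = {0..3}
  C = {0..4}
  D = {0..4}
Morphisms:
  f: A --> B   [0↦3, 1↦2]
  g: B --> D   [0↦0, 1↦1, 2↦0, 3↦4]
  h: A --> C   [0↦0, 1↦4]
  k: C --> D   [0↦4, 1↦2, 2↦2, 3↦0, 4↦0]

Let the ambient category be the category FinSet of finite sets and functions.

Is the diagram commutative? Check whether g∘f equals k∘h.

Answer: COMMUTES

Work:
Path 1 = f;g:
  0 f-->3 g-->4
  1 f-->2 g-->0
  composite₁ = [0↦4, 1↦0]
Path 2 = h;k:
  0 h-->0 k-->4
  1 h-->4 k-->0
  composite₂ = [0↦4, 1↦0]
Equal? same morphism ✓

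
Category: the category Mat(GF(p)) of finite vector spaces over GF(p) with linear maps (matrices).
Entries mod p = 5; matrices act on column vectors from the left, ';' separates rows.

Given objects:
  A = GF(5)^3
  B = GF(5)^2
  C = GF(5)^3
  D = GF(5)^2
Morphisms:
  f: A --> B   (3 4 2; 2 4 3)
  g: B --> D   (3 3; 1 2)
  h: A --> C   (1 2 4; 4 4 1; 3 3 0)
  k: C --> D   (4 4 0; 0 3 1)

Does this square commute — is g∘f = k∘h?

Answer: DOES NOT COMMUTE

Trace:
Along f;g (path 1):
  e0=(1,0,0) f-->(3,2) g-->(0,2)
  e1=(0,1,0) f-->(4,4) g-->(4,2)
  e2=(0,0,1) f-->(2,3) g-->(0,3)
  composite₁ = (0 4 0; 2 2 3)
Along h;k (path 2):
  e0=(1,0,0) h-->(1,4,3) k-->(0,0)
  e1=(0,1,0) h-->(2,4,3) k-->(4,0)
  e2=(0,0,1) h-->(4,1,0) k-->(0,3)
  composite₂ = (0 4 0; 0 0 3)
Equal? differ; not commutative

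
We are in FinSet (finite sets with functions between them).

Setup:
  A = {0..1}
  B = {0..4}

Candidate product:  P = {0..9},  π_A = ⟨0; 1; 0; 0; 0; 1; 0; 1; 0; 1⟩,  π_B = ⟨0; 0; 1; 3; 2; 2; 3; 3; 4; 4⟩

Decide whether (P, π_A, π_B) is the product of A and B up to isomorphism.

Answer: NOT A VALID PRODUCT — duplicate pair at indices 6,3

Trace:
|A|·|B| = 2·5 = 10;  |P| = 10
Check the pairing map k ↦ (π_A(k), π_B(k)):
  0 : (0,0)
  1 : (1,0)
  2 : (0,1)
  3 : (0,3)
  4 : (0,2)
  5 : (1,2)
  6 : (0,3)  ✗ repeats pair of k=3
  7 : (1,3)
  8 : (0,4)
  9 : (1,4)
distinct pairs in image: 9 / 10 needed
  → (0,3) hit at k=3 and k=6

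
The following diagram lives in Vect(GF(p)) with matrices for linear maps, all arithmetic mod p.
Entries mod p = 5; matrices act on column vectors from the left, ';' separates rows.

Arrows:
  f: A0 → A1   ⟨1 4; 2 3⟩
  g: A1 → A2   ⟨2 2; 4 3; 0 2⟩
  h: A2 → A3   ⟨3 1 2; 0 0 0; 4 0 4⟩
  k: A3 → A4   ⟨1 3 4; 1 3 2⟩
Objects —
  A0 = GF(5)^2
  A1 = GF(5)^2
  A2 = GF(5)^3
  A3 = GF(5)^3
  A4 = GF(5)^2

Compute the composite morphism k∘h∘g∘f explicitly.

Answer: ⟨1 4; 1 4⟩

Derivation:
  e0=[1,0] f→[1,2] g→[1,0,4] h→[1,0,0] k→[1,1]
  e1=[0,1] f→[4,3] g→[4,0,1] h→[4,0,0] k→[4,4]
⟦path⟧: ⟨1 4; 1 4⟩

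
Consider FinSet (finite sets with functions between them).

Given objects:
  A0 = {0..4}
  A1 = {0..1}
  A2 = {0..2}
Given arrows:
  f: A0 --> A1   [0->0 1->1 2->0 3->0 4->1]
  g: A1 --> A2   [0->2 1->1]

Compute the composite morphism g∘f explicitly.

  0 f-->0 g-->2
  1 f-->1 g-->1
  2 f-->0 g-->2
  3 f-->0 g-->2
  4 f-->1 g-->1
composite: [0->2 1->1 2->2 3->2 4->1]

Answer: [0->2 1->1 2->2 3->2 4->1]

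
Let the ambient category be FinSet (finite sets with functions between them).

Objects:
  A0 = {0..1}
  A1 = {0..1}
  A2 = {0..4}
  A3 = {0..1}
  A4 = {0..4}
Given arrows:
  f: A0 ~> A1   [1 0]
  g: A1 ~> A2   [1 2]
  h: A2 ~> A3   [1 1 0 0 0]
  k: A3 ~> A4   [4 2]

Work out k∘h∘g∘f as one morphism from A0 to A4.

  0 f~>1 g~>2 h~>0 k~>4
  1 f~>0 g~>1 h~>1 k~>2
composite: [4 2]

Answer: [4 2]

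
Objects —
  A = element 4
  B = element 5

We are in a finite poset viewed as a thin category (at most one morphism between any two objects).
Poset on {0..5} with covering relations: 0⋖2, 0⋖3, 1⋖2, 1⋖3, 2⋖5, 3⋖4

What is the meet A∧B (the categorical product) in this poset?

Common predecessors of 4,5: {0,1}
  maximal lower bounds 0 and 1 are incomparable: neither 0⊑1 nor 1⊑0
→ no greatest lower bound exists

Answer: NO MEET EXISTS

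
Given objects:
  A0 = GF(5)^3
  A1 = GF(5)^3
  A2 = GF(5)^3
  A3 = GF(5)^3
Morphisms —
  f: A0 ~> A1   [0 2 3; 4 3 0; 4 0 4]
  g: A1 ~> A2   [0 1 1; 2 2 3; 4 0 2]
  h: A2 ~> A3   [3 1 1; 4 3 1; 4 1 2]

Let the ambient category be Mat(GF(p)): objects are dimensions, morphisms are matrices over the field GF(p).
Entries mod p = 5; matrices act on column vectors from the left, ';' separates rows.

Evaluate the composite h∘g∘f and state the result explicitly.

  e0=(1,0,0) f~>(0,4,4) g~>(3,0,3) h~>(2,0,3)
  e1=(0,1,0) f~>(2,3,0) g~>(3,0,3) h~>(2,0,3)
  e2=(0,0,1) f~>(3,0,4) g~>(4,3,0) h~>(0,0,4)
composite: [2 2 0; 0 0 0; 3 3 4]

Answer: [2 2 0; 0 0 0; 3 3 4]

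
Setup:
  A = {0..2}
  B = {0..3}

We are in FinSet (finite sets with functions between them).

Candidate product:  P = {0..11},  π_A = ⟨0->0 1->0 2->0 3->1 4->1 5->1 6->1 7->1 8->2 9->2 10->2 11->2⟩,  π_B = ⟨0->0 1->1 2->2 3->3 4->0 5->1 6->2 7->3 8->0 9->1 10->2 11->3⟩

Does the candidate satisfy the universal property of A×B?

Answer: NOT A VALID PRODUCT — duplicate pair at indices 7,3

Trace:
|A|·|B| = 3·4 = 12;  |P| = 12
Check the pairing map k ↦ (π_A(k), π_B(k)):
  0 -> (0,0)
  1 -> (0,1)
  2 -> (0,2)
  3 -> (1,3)
  4 -> (1,0)
  5 -> (1,1)
  6 -> (1,2)
  7 -> (1,3)  ✗ repeats pair of k=3
  8 -> (2,0)
  9 -> (2,1)
  10 -> (2,2)
  11 -> (2,3)
distinct pairs in image: 11 / 12 needed
  → (1,3) hit at k=3 and k=7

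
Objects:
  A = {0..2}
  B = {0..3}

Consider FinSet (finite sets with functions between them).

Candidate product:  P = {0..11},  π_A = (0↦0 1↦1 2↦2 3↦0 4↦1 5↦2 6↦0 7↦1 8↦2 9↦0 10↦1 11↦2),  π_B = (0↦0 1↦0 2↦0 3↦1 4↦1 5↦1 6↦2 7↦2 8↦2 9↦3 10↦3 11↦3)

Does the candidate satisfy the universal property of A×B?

|A|·|B| = 3·4 = 12;  |P| = 12
Check the pairing map k ↦ (π_A(k), π_B(k)):
  0 ↦ (0,0)
  1 ↦ (1,0)
  2 ↦ (2,0)
  3 ↦ (0,1)
  4 ↦ (1,1)
  5 ↦ (2,1)
  6 ↦ (0,2)
  7 ↦ (1,2)
  8 ↦ (2,2)
  9 ↦ (0,3)
  10 ↦ (1,3)
  11 ↦ (2,3)
distinct pairs in image: 12 / 12 needed
  → bijection onto A×B; projections well-typed.

Answer: VALID PRODUCT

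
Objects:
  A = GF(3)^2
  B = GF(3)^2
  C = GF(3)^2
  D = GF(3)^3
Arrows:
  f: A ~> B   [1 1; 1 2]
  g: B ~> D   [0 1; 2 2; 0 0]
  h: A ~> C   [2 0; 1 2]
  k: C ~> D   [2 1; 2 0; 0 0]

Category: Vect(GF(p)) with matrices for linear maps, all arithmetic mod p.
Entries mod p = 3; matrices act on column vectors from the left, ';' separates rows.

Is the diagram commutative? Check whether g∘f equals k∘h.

Answer: DOES NOT COMMUTE

Trace:
1) trace f;g:
  e0=⟨1,0⟩ f~>⟨1,1⟩ g~>⟨1,1,0⟩
  e1=⟨0,1⟩ f~>⟨1,2⟩ g~>⟨2,0,0⟩
  composite₁ = [1 2; 1 0; 0 0]
2) trace h;k:
  e0=⟨1,0⟩ h~>⟨2,1⟩ k~>⟨2,1,0⟩
  e1=⟨0,1⟩ h~>⟨0,2⟩ k~>⟨2,0,0⟩
  composite₂ = [2 2; 1 0; 0 0]
Equal? NO — does not commute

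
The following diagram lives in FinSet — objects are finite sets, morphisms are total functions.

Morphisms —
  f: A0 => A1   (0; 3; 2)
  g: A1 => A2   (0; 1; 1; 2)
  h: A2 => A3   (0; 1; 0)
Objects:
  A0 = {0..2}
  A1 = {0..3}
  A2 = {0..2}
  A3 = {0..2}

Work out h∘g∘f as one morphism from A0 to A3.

  0 f=>0 g=>0 h=>0
  1 f=>3 g=>2 h=>0
  2 f=>2 g=>1 h=>1
result: (0; 0; 1)

Answer: (0; 0; 1)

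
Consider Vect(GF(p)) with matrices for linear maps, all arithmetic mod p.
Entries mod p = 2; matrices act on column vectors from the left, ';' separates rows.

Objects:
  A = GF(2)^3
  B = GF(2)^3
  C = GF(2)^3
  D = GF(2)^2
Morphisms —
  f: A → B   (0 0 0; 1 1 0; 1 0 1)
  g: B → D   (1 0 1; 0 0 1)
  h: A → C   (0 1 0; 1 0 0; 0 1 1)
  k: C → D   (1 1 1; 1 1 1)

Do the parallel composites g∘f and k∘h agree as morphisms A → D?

1) trace f;g:
  e0=(1,0,0) f→(0,1,1) g→(1,1)
  e1=(0,1,0) f→(0,1,0) g→(0,0)
  e2=(0,0,1) f→(0,0,1) g→(1,1)
  result₁ = (1 0 1; 1 0 1)
2) trace h;k:
  e0=(1,0,0) h→(0,1,0) k→(1,1)
  e1=(0,1,0) h→(1,0,1) k→(0,0)
  e2=(0,0,1) h→(0,0,1) k→(1,1)
  result₂ = (1 0 1; 1 0 1)
Equal? YES — commutes

Answer: COMMUTES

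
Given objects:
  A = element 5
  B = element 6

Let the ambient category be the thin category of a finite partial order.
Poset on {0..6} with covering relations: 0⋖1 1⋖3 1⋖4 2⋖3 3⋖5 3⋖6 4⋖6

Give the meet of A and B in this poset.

Answer: A∧B = 3

Derivation:
{x : x⊑A ∧ x⊑B} = {0,1,2,3}  (A=5, B=6)
  0 ⊑ 3
  1 ⊑ 3
  2 ⊑ 3
  3 ⊑ 3
glb = 3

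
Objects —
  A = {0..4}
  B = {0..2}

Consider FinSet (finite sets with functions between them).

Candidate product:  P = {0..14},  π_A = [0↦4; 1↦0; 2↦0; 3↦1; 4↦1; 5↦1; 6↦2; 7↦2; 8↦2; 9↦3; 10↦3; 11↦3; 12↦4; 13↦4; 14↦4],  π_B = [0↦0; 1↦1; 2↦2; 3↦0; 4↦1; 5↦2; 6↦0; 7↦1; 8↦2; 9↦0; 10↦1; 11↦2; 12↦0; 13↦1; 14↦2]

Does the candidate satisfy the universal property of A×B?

|A|·|B| = 5·3 = 15;  |P| = 15
Check the pairing map k ↦ (π_A(k), π_B(k)):
  0 ↦ (4,0)
  1 ↦ (0,1)
  2 ↦ (0,2)
  3 ↦ (1,0)
  4 ↦ (1,1)
  5 ↦ (1,2)
  6 ↦ (2,0)
  7 ↦ (2,1)
  8 ↦ (2,2)
  9 ↦ (3,0)
  10 ↦ (3,1)
  11 ↦ (3,2)
  12 ↦ (4,0)  ✗ repeats pair of k=0
  13 ↦ (4,1)
  14 ↦ (4,2)
distinct pairs in image: 14 / 15 needed
  → (4,0) hit at k=0 and k=12

Answer: NOT A VALID PRODUCT — duplicate pair at indices 12,0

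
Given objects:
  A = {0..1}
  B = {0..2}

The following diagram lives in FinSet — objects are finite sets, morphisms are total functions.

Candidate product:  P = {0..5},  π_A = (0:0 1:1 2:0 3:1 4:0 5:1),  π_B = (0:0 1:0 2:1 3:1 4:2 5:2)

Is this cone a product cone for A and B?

|A|·|B| = 2·3 = 6;  |P| = 6
Check the pairing map k ↦ (π_A(k), π_B(k)):
  0 : (0,0)
  1 : (1,0)
  2 : (0,1)
  3 : (1,1)
  4 : (0,2)
  5 : (1,2)
distinct pairs in image: 6 / 6 needed
  → bijection onto A×B; projections well-typed.

Answer: VALID PRODUCT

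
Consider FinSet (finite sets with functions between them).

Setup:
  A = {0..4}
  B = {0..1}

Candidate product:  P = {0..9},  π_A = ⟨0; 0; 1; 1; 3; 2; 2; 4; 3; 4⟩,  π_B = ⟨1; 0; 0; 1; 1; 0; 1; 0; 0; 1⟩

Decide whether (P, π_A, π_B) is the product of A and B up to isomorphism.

|A|·|B| = 5·2 = 10;  |P| = 10
Check the pairing map k ↦ (π_A(k), π_B(k)):
  0 : (0,1)
  1 : (0,0)
  2 : (1,0)
  3 : (1,1)
  4 : (3,1)
  5 : (2,0)
  6 : (2,1)
  7 : (4,0)
  8 : (3,0)
  9 : (4,1)
distinct pairs in image: 10 / 10 needed
  → bijection onto A×B; projections well-typed.

Answer: VALID PRODUCT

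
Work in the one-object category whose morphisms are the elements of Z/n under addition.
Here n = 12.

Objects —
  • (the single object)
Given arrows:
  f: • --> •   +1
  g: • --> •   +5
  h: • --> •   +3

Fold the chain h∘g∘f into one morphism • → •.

Answer: +9

Work:
  0 +1≡1 +5≡6 +3≡9  (mod 12)
composite: +9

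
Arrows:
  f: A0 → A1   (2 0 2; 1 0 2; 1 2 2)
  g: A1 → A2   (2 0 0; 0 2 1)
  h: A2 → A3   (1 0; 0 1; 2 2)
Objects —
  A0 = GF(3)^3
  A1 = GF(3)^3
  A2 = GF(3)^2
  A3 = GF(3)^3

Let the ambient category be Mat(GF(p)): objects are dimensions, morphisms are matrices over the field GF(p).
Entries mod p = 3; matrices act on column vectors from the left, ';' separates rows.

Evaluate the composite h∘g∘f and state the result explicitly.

Answer: (1 0 1; 0 2 0; 2 1 2)

Derivation:
  e0=⟨1,0,0⟩ f→⟨2,1,1⟩ g→⟨1,0⟩ h→⟨1,0,2⟩
  e1=⟨0,1,0⟩ f→⟨0,0,2⟩ g→⟨0,2⟩ h→⟨0,2,1⟩
  e2=⟨0,0,1⟩ f→⟨2,2,2⟩ g→⟨1,0⟩ h→⟨1,0,2⟩
composite: (1 0 1; 0 2 0; 2 1 2)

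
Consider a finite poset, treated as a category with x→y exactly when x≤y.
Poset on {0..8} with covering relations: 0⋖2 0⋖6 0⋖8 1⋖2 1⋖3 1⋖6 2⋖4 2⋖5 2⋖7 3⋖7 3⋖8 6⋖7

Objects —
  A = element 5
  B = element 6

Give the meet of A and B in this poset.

Answer: NO MEET EXISTS

Work:
Common predecessors of 5,6: {0,1}
  maximal lower bounds 0 and 1 are incomparable: neither 0⊑1 nor 1⊑0
→ no greatest lower bound exists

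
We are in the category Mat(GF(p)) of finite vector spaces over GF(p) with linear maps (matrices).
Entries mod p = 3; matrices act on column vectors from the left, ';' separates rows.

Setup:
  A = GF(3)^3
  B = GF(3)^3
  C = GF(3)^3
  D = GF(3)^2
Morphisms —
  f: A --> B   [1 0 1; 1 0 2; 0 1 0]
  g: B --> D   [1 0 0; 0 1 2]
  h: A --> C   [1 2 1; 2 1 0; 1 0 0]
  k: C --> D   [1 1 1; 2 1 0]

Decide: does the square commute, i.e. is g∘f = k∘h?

Answer: COMMUTES

Trace:
Path 1 = f;g:
  e0=(1,0,0) f-->(1,1,0) g-->(1,1)
  e1=(0,1,0) f-->(0,0,1) g-->(0,2)
  e2=(0,0,1) f-->(1,2,0) g-->(1,2)
  composite₁ = [1 0 1; 1 2 2]
Path 2 = h;k:
  e0=(1,0,0) h-->(1,2,1) k-->(1,1)
  e1=(0,1,0) h-->(2,1,0) k-->(0,2)
  e2=(0,0,1) h-->(1,0,0) k-->(1,2)
  composite₂ = [1 0 1; 1 2 2]
Equal? equal; square commutes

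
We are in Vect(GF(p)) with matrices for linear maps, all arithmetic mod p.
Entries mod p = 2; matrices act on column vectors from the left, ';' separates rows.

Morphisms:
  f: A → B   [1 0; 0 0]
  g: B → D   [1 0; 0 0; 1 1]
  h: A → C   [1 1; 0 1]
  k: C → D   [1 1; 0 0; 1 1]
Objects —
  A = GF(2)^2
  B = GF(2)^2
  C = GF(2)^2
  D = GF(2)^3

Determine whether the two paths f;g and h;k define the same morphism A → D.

1) trace f;g:
  e0=[1,0] f→[1,0] g→[1,0,1]
  e1=[0,1] f→[0,0] g→[0,0,0]
  composite₁ = [1 0; 0 0; 1 0]
2) trace h;k:
  e0=[1,0] h→[1,0] k→[1,0,1]
  e1=[0,1] h→[1,1] k→[0,0,0]
  composite₂ = [1 0; 0 0; 1 0]
Equal? YES — commutes

Answer: COMMUTES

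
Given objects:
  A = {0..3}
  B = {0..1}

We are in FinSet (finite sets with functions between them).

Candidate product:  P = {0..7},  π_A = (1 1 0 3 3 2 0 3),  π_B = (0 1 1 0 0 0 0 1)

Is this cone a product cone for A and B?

Answer: NOT A VALID PRODUCT — duplicate pair at indices 3,4

Trace:
|A|·|B| = 4·2 = 8;  |P| = 8
Check the pairing map k ↦ (π_A(k), π_B(k)):
  0 : (1,0)
  1 : (1,1)
  2 : (0,1)
  3 : (3,0)
  4 : (3,0)  ✗ repeats pair of k=3
  5 : (2,0)
  6 : (0,0)
  7 : (3,1)
distinct pairs in image: 7 / 8 needed
  → (3,0) hit at k=3 and k=4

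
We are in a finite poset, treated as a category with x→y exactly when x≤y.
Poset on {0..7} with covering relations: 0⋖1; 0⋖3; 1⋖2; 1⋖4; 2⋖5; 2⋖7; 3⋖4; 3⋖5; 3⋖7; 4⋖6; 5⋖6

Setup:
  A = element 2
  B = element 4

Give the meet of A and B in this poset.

{x : x<=A ∧ x<=B} = {0,1}  (A=2, B=4)
  0 <= 1
  1 <= 1
glb = 1

Answer: A∧B = 1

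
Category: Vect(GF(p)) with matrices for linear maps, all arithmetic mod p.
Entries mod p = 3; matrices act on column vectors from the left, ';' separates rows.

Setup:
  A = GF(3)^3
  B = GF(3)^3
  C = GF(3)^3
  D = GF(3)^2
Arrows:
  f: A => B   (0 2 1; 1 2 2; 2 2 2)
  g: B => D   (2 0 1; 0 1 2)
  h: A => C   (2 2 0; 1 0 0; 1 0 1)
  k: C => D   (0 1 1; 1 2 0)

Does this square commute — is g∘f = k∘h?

Answer: DOES NOT COMMUTE

Trace:
Along f;g (path 1):
  e0=[1,0,0] f=>[0,1,2] g=>[2,2]
  e1=[0,1,0] f=>[2,2,2] g=>[0,0]
  e2=[0,0,1] f=>[1,2,2] g=>[1,0]
  result₁ = (2 0 1; 2 0 0)
Along h;k (path 2):
  e0=[1,0,0] h=>[2,1,1] k=>[2,1]
  e1=[0,1,0] h=>[2,0,0] k=>[0,2]
  e2=[0,0,1] h=>[0,0,1] k=>[1,0]
  result₂ = (2 0 1; 1 2 0)
Equal? differ; not commutative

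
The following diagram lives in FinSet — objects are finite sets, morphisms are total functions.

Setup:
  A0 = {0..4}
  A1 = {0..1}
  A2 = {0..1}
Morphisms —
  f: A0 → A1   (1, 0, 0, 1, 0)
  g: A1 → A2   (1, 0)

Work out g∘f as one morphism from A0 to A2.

  0 f→1 g→0
  1 f→0 g→1
  2 f→0 g→1
  3 f→1 g→0
  4 f→0 g→1
composite: (0, 1, 1, 0, 1)

Answer: (0, 1, 1, 0, 1)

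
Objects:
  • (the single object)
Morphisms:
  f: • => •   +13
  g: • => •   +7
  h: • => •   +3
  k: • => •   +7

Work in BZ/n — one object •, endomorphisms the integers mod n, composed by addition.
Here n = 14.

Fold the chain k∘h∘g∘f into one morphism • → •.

  0 +13≡13 +7≡6 +3≡9 +7≡2  (mod 14)
composite: +2

Answer: +2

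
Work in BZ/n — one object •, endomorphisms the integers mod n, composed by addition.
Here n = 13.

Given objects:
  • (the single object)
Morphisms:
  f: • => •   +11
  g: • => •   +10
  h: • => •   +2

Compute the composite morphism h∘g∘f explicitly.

Answer: +10

Trace:
  0 +11≡11 +10≡8 +2≡10  (mod 13)
result: +10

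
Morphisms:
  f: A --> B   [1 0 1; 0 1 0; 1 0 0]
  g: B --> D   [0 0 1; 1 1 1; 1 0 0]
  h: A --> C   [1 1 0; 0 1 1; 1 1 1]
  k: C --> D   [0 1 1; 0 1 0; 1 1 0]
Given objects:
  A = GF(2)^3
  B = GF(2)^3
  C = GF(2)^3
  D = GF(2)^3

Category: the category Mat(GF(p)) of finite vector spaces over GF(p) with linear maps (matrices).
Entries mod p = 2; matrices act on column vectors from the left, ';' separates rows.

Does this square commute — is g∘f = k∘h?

Answer: COMMUTES

Work:
Along f;g (path 1):
  e0=⟨1,0,0⟩ f-->⟨1,0,1⟩ g-->⟨1,0,1⟩
  e1=⟨0,1,0⟩ f-->⟨0,1,0⟩ g-->⟨0,1,0⟩
  e2=⟨0,0,1⟩ f-->⟨1,0,0⟩ g-->⟨0,1,1⟩
  ⟦path⟧₁ = [1 0 0; 0 1 1; 1 0 1]
Along h;k (path 2):
  e0=⟨1,0,0⟩ h-->⟨1,0,1⟩ k-->⟨1,0,1⟩
  e1=⟨0,1,0⟩ h-->⟨1,1,1⟩ k-->⟨0,1,0⟩
  e2=⟨0,0,1⟩ h-->⟨0,1,1⟩ k-->⟨0,1,1⟩
  ⟦path⟧₂ = [1 0 0; 0 1 1; 1 0 1]
Equal? same morphism ✓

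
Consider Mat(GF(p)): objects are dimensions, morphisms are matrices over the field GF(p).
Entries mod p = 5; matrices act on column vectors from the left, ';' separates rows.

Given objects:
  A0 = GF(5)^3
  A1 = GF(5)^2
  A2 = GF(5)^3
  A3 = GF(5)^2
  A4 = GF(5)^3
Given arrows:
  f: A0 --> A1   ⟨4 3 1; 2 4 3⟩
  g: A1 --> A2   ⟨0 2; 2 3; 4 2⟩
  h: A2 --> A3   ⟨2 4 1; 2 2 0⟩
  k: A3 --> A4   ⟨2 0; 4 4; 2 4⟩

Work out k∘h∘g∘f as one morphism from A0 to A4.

Answer: ⟨3 1 2; 0 0 0; 2 4 3⟩

Trace:
  e0=[1,0,0] f-->[4,2] g-->[4,4,0] h-->[4,1] k-->[3,0,2]
  e1=[0,1,0] f-->[3,4] g-->[3,3,0] h-->[3,2] k-->[1,0,4]
  e2=[0,0,1] f-->[1,3] g-->[1,1,0] h-->[1,4] k-->[2,0,3]
result: ⟨3 1 2; 0 0 0; 2 4 3⟩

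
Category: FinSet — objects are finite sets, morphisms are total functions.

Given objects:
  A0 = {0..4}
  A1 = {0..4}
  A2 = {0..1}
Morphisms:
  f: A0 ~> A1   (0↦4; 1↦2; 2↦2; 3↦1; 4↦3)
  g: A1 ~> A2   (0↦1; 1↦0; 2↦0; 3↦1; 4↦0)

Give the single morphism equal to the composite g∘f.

Answer: (0↦0; 1↦0; 2↦0; 3↦0; 4↦1)

Trace:
  0 f~>4 g~>0
  1 f~>2 g~>0
  2 f~>2 g~>0
  3 f~>1 g~>0
  4 f~>3 g~>1
composite: (0↦0; 1↦0; 2↦0; 3↦0; 4↦1)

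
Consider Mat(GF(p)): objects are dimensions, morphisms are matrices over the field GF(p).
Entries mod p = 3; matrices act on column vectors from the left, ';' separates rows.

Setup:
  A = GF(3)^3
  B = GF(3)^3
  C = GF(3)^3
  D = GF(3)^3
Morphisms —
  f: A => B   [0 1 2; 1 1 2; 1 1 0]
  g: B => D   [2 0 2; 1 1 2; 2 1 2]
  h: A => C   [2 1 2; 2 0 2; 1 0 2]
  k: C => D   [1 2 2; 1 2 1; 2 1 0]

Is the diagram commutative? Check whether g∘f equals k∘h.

1) trace f;g:
  e0=⟨1,0,0⟩ f=>⟨0,1,1⟩ g=>⟨2,0,0⟩
  e1=⟨0,1,0⟩ f=>⟨1,1,1⟩ g=>⟨1,1,2⟩
  e2=⟨0,0,1⟩ f=>⟨2,2,0⟩ g=>⟨1,1,0⟩
  result₁ = [2 1 1; 0 1 1; 0 2 0]
2) trace h;k:
  e0=⟨1,0,0⟩ h=>⟨2,2,1⟩ k=>⟨2,1,0⟩
  e1=⟨0,1,0⟩ h=>⟨1,0,0⟩ k=>⟨1,1,2⟩
  e2=⟨0,0,1⟩ h=>⟨2,2,2⟩ k=>⟨1,2,0⟩
  result₂ = [2 1 1; 1 1 2; 0 2 0]
Equal? differ; not commutative

Answer: DOES NOT COMMUTE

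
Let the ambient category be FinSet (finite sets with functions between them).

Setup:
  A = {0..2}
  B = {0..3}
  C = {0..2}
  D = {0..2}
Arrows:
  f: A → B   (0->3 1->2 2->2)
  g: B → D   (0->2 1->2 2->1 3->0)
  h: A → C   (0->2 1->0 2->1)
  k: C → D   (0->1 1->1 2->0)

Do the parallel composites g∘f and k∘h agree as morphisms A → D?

Path 1 = f;g:
  0 f→3 g→0
  1 f→2 g→1
  2 f→2 g→1
  composite₁ = (0->0 1->1 2->1)
Path 2 = h;k:
  0 h→2 k→0
  1 h→0 k→1
  2 h→1 k→1
  composite₂ = (0->0 1->1 2->1)
Equal? YES — commutes

Answer: COMMUTES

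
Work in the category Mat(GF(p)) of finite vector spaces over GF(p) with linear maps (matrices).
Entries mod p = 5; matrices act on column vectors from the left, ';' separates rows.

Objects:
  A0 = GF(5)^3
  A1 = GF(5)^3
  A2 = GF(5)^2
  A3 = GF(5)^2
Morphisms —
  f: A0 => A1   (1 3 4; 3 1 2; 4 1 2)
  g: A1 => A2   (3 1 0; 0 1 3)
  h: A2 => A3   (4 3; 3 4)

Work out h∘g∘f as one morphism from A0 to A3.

Answer: (4 2 0; 3 1 4)

Trace:
  e0=⟨1,0,0⟩ f=>⟨1,3,4⟩ g=>⟨1,0⟩ h=>⟨4,3⟩
  e1=⟨0,1,0⟩ f=>⟨3,1,1⟩ g=>⟨0,4⟩ h=>⟨2,1⟩
  e2=⟨0,0,1⟩ f=>⟨4,2,2⟩ g=>⟨4,3⟩ h=>⟨0,4⟩
result: (4 2 0; 3 1 4)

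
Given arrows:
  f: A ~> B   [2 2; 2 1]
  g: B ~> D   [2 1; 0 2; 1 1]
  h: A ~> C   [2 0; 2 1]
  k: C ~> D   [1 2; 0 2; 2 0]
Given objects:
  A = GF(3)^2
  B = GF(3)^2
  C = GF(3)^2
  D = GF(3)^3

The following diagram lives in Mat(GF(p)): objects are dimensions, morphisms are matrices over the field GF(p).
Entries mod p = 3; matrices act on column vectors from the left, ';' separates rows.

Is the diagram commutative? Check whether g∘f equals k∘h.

Path 1 = f;g:
  e0=(1,0) f~>(2,2) g~>(0,1,1)
  e1=(0,1) f~>(2,1) g~>(2,2,0)
  result₁ = [0 2; 1 2; 1 0]
Path 2 = h;k:
  e0=(1,0) h~>(2,2) k~>(0,1,1)
  e1=(0,1) h~>(0,1) k~>(2,2,0)
  result₂ = [0 2; 1 2; 1 0]
Equal? same morphism ✓

Answer: COMMUTES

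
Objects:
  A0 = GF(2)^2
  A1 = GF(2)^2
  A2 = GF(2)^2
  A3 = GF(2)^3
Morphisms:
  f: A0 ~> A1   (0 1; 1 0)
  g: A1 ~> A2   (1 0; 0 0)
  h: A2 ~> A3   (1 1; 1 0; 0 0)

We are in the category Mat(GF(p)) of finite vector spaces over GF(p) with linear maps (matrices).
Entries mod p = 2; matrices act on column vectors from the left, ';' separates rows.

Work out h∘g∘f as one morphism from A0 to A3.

  e0=(1,0) f~>(0,1) g~>(0,0) h~>(0,0,0)
  e1=(0,1) f~>(1,0) g~>(1,0) h~>(1,1,0)
result: (0 1; 0 1; 0 0)

Answer: (0 1; 0 1; 0 0)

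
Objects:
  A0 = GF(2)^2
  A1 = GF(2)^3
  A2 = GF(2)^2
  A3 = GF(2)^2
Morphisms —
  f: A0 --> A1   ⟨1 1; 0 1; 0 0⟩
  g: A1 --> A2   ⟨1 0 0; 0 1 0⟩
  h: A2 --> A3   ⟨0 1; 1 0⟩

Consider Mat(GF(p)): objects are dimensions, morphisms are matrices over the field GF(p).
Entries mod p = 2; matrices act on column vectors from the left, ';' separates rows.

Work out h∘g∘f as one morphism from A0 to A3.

  e0=[1,0] f-->[1,0,0] g-->[1,0] h-->[0,1]
  e1=[0,1] f-->[1,1,0] g-->[1,1] h-->[1,1]
⟦path⟧: ⟨0 1; 1 1⟩

Answer: ⟨0 1; 1 1⟩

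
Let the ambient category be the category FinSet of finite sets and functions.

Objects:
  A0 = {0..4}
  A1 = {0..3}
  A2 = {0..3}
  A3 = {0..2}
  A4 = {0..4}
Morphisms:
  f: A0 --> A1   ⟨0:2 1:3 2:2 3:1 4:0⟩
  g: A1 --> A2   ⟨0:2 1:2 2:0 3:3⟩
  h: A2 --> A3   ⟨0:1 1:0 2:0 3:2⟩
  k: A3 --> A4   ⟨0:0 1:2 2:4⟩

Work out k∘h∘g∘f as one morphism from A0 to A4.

  0 f-->2 g-->0 h-->1 k-->2
  1 f-->3 g-->3 h-->2 k-->4
  2 f-->2 g-->0 h-->1 k-->2
  3 f-->1 g-->2 h-->0 k-->0
  4 f-->0 g-->2 h-->0 k-->0
composite: ⟨0:2 1:4 2:2 3:0 4:0⟩

Answer: ⟨0:2 1:4 2:2 3:0 4:0⟩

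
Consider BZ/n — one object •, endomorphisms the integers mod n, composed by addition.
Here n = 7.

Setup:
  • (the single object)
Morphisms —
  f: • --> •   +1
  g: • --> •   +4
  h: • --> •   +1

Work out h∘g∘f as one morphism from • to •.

Answer: +6

Derivation:
  0 +1≡1 +4≡5 +1≡6  (mod 7)
result: +6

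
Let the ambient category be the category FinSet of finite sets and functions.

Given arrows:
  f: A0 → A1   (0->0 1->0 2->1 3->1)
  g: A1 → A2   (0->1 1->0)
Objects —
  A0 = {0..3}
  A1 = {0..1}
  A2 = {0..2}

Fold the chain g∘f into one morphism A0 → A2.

Answer: (0->1 1->1 2->0 3->0)

Work:
  0 f→0 g→1
  1 f→0 g→1
  2 f→1 g→0
  3 f→1 g→0
composite: (0->1 1->1 2->0 3->0)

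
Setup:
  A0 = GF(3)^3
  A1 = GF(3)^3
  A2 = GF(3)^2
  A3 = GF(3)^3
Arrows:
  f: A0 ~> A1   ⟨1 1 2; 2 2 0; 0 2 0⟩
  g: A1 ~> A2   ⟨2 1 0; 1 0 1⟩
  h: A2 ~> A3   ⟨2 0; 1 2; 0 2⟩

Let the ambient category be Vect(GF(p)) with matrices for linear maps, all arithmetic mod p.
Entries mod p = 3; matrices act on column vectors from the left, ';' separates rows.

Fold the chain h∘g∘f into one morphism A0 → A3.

Answer: ⟨2 2 2; 0 1 2; 2 0 1⟩

Derivation:
  e0=(1,0,0) f~>(1,2,0) g~>(1,1) h~>(2,0,2)
  e1=(0,1,0) f~>(1,2,2) g~>(1,0) h~>(2,1,0)
  e2=(0,0,1) f~>(2,0,0) g~>(1,2) h~>(2,2,1)
composite: ⟨2 2 2; 0 1 2; 2 0 1⟩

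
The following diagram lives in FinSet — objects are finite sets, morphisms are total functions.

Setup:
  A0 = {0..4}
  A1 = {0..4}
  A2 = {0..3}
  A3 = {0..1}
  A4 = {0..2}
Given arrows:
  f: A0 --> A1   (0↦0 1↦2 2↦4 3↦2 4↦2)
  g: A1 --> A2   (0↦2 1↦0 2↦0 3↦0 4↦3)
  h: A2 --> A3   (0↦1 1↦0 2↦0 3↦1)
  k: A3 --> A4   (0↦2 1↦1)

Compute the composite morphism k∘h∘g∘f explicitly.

Answer: (0↦2 1↦1 2↦1 3↦1 4↦1)

Trace:
  0 f-->0 g-->2 h-->0 k-->2
  1 f-->2 g-->0 h-->1 k-->1
  2 f-->4 g-->3 h-->1 k-->1
  3 f-->2 g-->0 h-->1 k-->1
  4 f-->2 g-->0 h-->1 k-->1
composite: (0↦2 1↦1 2↦1 3↦1 4↦1)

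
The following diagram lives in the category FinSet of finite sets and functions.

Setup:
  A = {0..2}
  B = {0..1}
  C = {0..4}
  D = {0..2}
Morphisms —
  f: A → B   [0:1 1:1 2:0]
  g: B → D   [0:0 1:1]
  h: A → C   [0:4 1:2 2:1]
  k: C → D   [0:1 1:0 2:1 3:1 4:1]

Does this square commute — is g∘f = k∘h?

1) trace f;g:
  0 f→1 g→1
  1 f→1 g→1
  2 f→0 g→0
  composite₁ = [0:1 1:1 2:0]
2) trace h;k:
  0 h→4 k→1
  1 h→2 k→1
  2 h→1 k→0
  composite₂ = [0:1 1:1 2:0]
Equal? YES — commutes

Answer: COMMUTES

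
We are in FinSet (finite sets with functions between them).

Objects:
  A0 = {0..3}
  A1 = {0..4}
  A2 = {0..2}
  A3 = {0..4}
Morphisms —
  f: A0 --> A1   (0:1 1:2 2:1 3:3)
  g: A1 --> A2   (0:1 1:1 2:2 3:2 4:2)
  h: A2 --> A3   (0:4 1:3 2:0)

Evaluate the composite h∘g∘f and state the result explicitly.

Answer: (0:3 1:0 2:3 3:0)

Work:
  0 f-->1 g-->1 h-->3
  1 f-->2 g-->2 h-->0
  2 f-->1 g-->1 h-->3
  3 f-->3 g-->2 h-->0
result: (0:3 1:0 2:3 3:0)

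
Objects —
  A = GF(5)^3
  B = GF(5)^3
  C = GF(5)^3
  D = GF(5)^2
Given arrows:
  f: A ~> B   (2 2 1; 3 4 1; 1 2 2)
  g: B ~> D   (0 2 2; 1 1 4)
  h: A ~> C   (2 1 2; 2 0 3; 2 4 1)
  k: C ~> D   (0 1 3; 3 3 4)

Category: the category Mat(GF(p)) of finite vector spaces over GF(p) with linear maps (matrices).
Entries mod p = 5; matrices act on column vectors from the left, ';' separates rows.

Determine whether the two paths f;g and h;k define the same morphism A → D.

1) trace f;g:
  e0=⟨1,0,0⟩ f~>⟨2,3,1⟩ g~>⟨3,4⟩
  e1=⟨0,1,0⟩ f~>⟨2,4,2⟩ g~>⟨2,4⟩
  e2=⟨0,0,1⟩ f~>⟨1,1,2⟩ g~>⟨1,0⟩
  result₁ = (3 2 1; 4 4 0)
2) trace h;k:
  e0=⟨1,0,0⟩ h~>⟨2,2,2⟩ k~>⟨3,0⟩
  e1=⟨0,1,0⟩ h~>⟨1,0,4⟩ k~>⟨2,4⟩
  e2=⟨0,0,1⟩ h~>⟨2,3,1⟩ k~>⟨1,4⟩
  result₂ = (3 2 1; 0 4 4)
Equal? NO — does not commute

Answer: DOES NOT COMMUTE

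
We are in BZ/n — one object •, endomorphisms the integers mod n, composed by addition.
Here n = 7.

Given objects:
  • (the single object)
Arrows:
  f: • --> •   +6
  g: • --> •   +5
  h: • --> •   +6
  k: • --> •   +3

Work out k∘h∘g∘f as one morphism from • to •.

  0 +6≡6 +5≡4 +6≡3 +3≡6  (mod 7)
composite: +6

Answer: +6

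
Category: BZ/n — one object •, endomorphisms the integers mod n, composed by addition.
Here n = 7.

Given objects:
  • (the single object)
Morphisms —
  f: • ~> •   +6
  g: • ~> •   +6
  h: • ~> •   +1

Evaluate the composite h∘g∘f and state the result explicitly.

Answer: +6

Trace:
  0 +6≡6 +6≡5 +1≡6  (mod 7)
result: +6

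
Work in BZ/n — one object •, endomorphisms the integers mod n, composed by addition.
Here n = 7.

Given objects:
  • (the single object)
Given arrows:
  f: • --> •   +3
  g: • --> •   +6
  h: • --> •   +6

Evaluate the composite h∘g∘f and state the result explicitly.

Answer: +1

Trace:
  0 +3≡3 +6≡2 +6≡1  (mod 7)
composite: +1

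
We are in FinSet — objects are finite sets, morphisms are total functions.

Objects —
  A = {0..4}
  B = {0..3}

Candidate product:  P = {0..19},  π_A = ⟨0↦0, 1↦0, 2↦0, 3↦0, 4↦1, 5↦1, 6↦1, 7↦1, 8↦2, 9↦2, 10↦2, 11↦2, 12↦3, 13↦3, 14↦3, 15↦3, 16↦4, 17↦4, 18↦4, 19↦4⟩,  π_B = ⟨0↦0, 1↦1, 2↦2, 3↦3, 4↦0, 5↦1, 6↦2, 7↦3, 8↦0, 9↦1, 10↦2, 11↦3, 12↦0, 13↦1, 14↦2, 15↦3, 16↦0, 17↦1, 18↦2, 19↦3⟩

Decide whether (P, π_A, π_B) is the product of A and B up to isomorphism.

|A|·|B| = 5·4 = 20;  |P| = 20
Check the pairing map k ↦ (π_A(k), π_B(k)):
  0 ↦ (0,0)
  1 ↦ (0,1)
  2 ↦ (0,2)
  3 ↦ (0,3)
  4 ↦ (1,0)
  5 ↦ (1,1)
  6 ↦ (1,2)
  7 ↦ (1,3)
  8 ↦ (2,0)
  9 ↦ (2,1)
  10 ↦ (2,2)
  11 ↦ (2,3)
  12 ↦ (3,0)
  13 ↦ (3,1)
  14 ↦ (3,2)
  15 ↦ (3,3)
  16 ↦ (4,0)
  17 ↦ (4,1)
  18 ↦ (4,2)
  19 ↦ (4,3)
distinct pairs in image: 20 / 20 needed
  → bijection onto A×B; projections well-typed.

Answer: VALID PRODUCT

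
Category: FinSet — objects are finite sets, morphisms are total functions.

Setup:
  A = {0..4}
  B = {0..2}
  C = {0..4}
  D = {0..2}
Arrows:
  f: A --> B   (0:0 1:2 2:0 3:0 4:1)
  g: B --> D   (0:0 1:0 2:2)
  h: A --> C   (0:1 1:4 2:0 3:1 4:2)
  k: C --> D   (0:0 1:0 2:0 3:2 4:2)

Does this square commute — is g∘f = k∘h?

Answer: COMMUTES

Work:
Path 1 = f;g:
  0 f-->0 g-->0
  1 f-->2 g-->2
  2 f-->0 g-->0
  3 f-->0 g-->0
  4 f-->1 g-->0
  composite₁ = (0:0 1:2 2:0 3:0 4:0)
Path 2 = h;k:
  0 h-->1 k-->0
  1 h-->4 k-->2
  2 h-->0 k-->0
  3 h-->1 k-->0
  4 h-->2 k-->0
  composite₂ = (0:0 1:2 2:0 3:0 4:0)
Equal? YES — commutes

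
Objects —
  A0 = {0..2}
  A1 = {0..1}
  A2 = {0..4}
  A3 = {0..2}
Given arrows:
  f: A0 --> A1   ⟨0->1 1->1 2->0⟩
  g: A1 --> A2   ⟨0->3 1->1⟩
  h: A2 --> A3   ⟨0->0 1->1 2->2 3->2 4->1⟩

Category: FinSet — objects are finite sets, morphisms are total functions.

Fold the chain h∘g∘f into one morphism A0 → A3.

  0 f-->1 g-->1 h-->1
  1 f-->1 g-->1 h-->1
  2 f-->0 g-->3 h-->2
⟦path⟧: ⟨0->1 1->1 2->2⟩

Answer: ⟨0->1 1->1 2->2⟩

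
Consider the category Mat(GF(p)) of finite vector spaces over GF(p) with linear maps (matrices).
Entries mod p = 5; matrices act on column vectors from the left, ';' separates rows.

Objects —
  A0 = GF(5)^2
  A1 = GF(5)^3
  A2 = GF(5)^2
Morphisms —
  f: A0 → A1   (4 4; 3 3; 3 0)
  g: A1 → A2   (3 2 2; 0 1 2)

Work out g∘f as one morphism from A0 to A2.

  e0=[1,0] f→[4,3,3] g→[4,4]
  e1=[0,1] f→[4,3,0] g→[3,3]
composite: (4 3; 4 3)

Answer: (4 3; 4 3)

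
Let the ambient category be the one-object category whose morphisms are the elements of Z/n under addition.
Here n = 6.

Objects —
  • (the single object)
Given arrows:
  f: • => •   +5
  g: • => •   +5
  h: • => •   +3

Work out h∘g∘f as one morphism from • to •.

Answer: +1

Work:
  0 +5≡5 +5≡4 +3≡1  (mod 6)
composite: +1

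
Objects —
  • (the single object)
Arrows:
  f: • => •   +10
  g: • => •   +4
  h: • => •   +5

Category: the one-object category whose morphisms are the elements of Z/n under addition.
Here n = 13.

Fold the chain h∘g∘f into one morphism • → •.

  0 +10≡10 +4≡1 +5≡6  (mod 13)
result: +6

Answer: +6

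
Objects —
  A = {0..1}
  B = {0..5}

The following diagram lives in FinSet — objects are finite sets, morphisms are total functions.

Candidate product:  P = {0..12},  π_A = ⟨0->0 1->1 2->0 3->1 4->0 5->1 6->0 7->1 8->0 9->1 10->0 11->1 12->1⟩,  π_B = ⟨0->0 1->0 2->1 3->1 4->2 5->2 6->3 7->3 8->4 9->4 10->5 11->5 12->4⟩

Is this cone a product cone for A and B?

|A|·|B| = 2·6 = 12;  |P| = 13
  → cardinalities differ; no bijection possible.

Answer: NOT A VALID PRODUCT — |P|=13 ≠ |A|·|B|=12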